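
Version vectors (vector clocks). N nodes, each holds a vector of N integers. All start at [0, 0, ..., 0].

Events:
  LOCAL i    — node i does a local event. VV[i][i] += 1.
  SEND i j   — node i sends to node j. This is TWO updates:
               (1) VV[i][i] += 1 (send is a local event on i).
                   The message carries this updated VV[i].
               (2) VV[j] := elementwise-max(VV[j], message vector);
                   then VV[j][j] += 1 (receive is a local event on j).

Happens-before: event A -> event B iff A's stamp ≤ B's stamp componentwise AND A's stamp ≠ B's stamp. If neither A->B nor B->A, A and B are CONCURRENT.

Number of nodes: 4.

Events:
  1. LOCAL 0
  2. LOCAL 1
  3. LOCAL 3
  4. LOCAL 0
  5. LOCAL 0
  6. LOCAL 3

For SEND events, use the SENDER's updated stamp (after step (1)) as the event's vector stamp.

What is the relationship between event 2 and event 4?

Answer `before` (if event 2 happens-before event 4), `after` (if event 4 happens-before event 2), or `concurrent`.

Initial: VV[0]=[0, 0, 0, 0]
Initial: VV[1]=[0, 0, 0, 0]
Initial: VV[2]=[0, 0, 0, 0]
Initial: VV[3]=[0, 0, 0, 0]
Event 1: LOCAL 0: VV[0][0]++ -> VV[0]=[1, 0, 0, 0]
Event 2: LOCAL 1: VV[1][1]++ -> VV[1]=[0, 1, 0, 0]
Event 3: LOCAL 3: VV[3][3]++ -> VV[3]=[0, 0, 0, 1]
Event 4: LOCAL 0: VV[0][0]++ -> VV[0]=[2, 0, 0, 0]
Event 5: LOCAL 0: VV[0][0]++ -> VV[0]=[3, 0, 0, 0]
Event 6: LOCAL 3: VV[3][3]++ -> VV[3]=[0, 0, 0, 2]
Event 2 stamp: [0, 1, 0, 0]
Event 4 stamp: [2, 0, 0, 0]
[0, 1, 0, 0] <= [2, 0, 0, 0]? False
[2, 0, 0, 0] <= [0, 1, 0, 0]? False
Relation: concurrent

Answer: concurrent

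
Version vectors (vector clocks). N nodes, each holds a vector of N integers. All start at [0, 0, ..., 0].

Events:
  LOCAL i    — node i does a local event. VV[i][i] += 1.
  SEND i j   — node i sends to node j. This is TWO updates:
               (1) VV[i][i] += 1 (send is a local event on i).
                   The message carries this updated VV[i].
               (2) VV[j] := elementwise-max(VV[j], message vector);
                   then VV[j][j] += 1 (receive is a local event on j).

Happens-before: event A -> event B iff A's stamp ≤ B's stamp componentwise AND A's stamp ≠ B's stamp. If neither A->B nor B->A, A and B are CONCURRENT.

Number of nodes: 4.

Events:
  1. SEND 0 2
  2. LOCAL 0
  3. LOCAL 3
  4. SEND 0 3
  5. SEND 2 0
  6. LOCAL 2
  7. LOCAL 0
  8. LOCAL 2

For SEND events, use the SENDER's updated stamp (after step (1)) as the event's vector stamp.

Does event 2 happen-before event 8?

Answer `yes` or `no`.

Initial: VV[0]=[0, 0, 0, 0]
Initial: VV[1]=[0, 0, 0, 0]
Initial: VV[2]=[0, 0, 0, 0]
Initial: VV[3]=[0, 0, 0, 0]
Event 1: SEND 0->2: VV[0][0]++ -> VV[0]=[1, 0, 0, 0], msg_vec=[1, 0, 0, 0]; VV[2]=max(VV[2],msg_vec) then VV[2][2]++ -> VV[2]=[1, 0, 1, 0]
Event 2: LOCAL 0: VV[0][0]++ -> VV[0]=[2, 0, 0, 0]
Event 3: LOCAL 3: VV[3][3]++ -> VV[3]=[0, 0, 0, 1]
Event 4: SEND 0->3: VV[0][0]++ -> VV[0]=[3, 0, 0, 0], msg_vec=[3, 0, 0, 0]; VV[3]=max(VV[3],msg_vec) then VV[3][3]++ -> VV[3]=[3, 0, 0, 2]
Event 5: SEND 2->0: VV[2][2]++ -> VV[2]=[1, 0, 2, 0], msg_vec=[1, 0, 2, 0]; VV[0]=max(VV[0],msg_vec) then VV[0][0]++ -> VV[0]=[4, 0, 2, 0]
Event 6: LOCAL 2: VV[2][2]++ -> VV[2]=[1, 0, 3, 0]
Event 7: LOCAL 0: VV[0][0]++ -> VV[0]=[5, 0, 2, 0]
Event 8: LOCAL 2: VV[2][2]++ -> VV[2]=[1, 0, 4, 0]
Event 2 stamp: [2, 0, 0, 0]
Event 8 stamp: [1, 0, 4, 0]
[2, 0, 0, 0] <= [1, 0, 4, 0]? False. Equal? False. Happens-before: False

Answer: no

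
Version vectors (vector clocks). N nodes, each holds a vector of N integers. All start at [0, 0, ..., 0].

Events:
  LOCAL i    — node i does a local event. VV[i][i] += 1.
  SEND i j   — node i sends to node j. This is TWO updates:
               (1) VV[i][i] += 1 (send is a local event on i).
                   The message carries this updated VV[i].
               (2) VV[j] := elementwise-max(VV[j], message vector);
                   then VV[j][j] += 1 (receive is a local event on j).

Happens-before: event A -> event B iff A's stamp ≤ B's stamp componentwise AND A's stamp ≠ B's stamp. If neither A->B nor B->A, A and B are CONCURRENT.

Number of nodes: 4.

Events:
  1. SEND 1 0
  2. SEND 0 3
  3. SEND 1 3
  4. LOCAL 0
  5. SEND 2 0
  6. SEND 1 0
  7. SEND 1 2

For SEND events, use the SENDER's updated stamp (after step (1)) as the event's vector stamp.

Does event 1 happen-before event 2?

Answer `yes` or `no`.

Initial: VV[0]=[0, 0, 0, 0]
Initial: VV[1]=[0, 0, 0, 0]
Initial: VV[2]=[0, 0, 0, 0]
Initial: VV[3]=[0, 0, 0, 0]
Event 1: SEND 1->0: VV[1][1]++ -> VV[1]=[0, 1, 0, 0], msg_vec=[0, 1, 0, 0]; VV[0]=max(VV[0],msg_vec) then VV[0][0]++ -> VV[0]=[1, 1, 0, 0]
Event 2: SEND 0->3: VV[0][0]++ -> VV[0]=[2, 1, 0, 0], msg_vec=[2, 1, 0, 0]; VV[3]=max(VV[3],msg_vec) then VV[3][3]++ -> VV[3]=[2, 1, 0, 1]
Event 3: SEND 1->3: VV[1][1]++ -> VV[1]=[0, 2, 0, 0], msg_vec=[0, 2, 0, 0]; VV[3]=max(VV[3],msg_vec) then VV[3][3]++ -> VV[3]=[2, 2, 0, 2]
Event 4: LOCAL 0: VV[0][0]++ -> VV[0]=[3, 1, 0, 0]
Event 5: SEND 2->0: VV[2][2]++ -> VV[2]=[0, 0, 1, 0], msg_vec=[0, 0, 1, 0]; VV[0]=max(VV[0],msg_vec) then VV[0][0]++ -> VV[0]=[4, 1, 1, 0]
Event 6: SEND 1->0: VV[1][1]++ -> VV[1]=[0, 3, 0, 0], msg_vec=[0, 3, 0, 0]; VV[0]=max(VV[0],msg_vec) then VV[0][0]++ -> VV[0]=[5, 3, 1, 0]
Event 7: SEND 1->2: VV[1][1]++ -> VV[1]=[0, 4, 0, 0], msg_vec=[0, 4, 0, 0]; VV[2]=max(VV[2],msg_vec) then VV[2][2]++ -> VV[2]=[0, 4, 2, 0]
Event 1 stamp: [0, 1, 0, 0]
Event 2 stamp: [2, 1, 0, 0]
[0, 1, 0, 0] <= [2, 1, 0, 0]? True. Equal? False. Happens-before: True

Answer: yes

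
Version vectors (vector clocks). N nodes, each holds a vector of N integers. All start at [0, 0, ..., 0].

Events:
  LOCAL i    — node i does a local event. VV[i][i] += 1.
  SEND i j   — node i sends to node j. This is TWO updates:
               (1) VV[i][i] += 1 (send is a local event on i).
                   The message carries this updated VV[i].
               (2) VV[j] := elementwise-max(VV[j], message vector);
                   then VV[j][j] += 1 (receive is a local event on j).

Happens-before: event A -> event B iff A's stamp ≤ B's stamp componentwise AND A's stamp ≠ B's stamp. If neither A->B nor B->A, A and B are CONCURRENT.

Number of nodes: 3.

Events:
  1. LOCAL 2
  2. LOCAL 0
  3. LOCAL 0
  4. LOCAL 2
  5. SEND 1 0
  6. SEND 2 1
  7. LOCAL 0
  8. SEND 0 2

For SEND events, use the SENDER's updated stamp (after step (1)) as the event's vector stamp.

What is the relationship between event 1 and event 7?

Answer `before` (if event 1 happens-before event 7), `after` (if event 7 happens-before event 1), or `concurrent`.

Answer: concurrent

Derivation:
Initial: VV[0]=[0, 0, 0]
Initial: VV[1]=[0, 0, 0]
Initial: VV[2]=[0, 0, 0]
Event 1: LOCAL 2: VV[2][2]++ -> VV[2]=[0, 0, 1]
Event 2: LOCAL 0: VV[0][0]++ -> VV[0]=[1, 0, 0]
Event 3: LOCAL 0: VV[0][0]++ -> VV[0]=[2, 0, 0]
Event 4: LOCAL 2: VV[2][2]++ -> VV[2]=[0, 0, 2]
Event 5: SEND 1->0: VV[1][1]++ -> VV[1]=[0, 1, 0], msg_vec=[0, 1, 0]; VV[0]=max(VV[0],msg_vec) then VV[0][0]++ -> VV[0]=[3, 1, 0]
Event 6: SEND 2->1: VV[2][2]++ -> VV[2]=[0, 0, 3], msg_vec=[0, 0, 3]; VV[1]=max(VV[1],msg_vec) then VV[1][1]++ -> VV[1]=[0, 2, 3]
Event 7: LOCAL 0: VV[0][0]++ -> VV[0]=[4, 1, 0]
Event 8: SEND 0->2: VV[0][0]++ -> VV[0]=[5, 1, 0], msg_vec=[5, 1, 0]; VV[2]=max(VV[2],msg_vec) then VV[2][2]++ -> VV[2]=[5, 1, 4]
Event 1 stamp: [0, 0, 1]
Event 7 stamp: [4, 1, 0]
[0, 0, 1] <= [4, 1, 0]? False
[4, 1, 0] <= [0, 0, 1]? False
Relation: concurrent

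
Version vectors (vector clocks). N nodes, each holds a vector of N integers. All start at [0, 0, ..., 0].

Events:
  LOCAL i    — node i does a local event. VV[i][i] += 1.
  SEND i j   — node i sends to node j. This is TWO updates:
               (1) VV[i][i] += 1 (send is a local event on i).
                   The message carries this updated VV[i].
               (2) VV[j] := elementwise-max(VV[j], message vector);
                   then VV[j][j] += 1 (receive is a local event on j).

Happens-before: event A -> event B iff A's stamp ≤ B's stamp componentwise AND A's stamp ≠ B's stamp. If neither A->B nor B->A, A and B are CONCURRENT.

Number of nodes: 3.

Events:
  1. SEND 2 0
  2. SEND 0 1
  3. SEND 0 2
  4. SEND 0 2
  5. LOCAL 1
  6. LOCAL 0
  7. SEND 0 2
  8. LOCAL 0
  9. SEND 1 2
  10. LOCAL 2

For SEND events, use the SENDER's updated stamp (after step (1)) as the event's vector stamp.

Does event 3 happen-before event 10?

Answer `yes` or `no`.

Answer: yes

Derivation:
Initial: VV[0]=[0, 0, 0]
Initial: VV[1]=[0, 0, 0]
Initial: VV[2]=[0, 0, 0]
Event 1: SEND 2->0: VV[2][2]++ -> VV[2]=[0, 0, 1], msg_vec=[0, 0, 1]; VV[0]=max(VV[0],msg_vec) then VV[0][0]++ -> VV[0]=[1, 0, 1]
Event 2: SEND 0->1: VV[0][0]++ -> VV[0]=[2, 0, 1], msg_vec=[2, 0, 1]; VV[1]=max(VV[1],msg_vec) then VV[1][1]++ -> VV[1]=[2, 1, 1]
Event 3: SEND 0->2: VV[0][0]++ -> VV[0]=[3, 0, 1], msg_vec=[3, 0, 1]; VV[2]=max(VV[2],msg_vec) then VV[2][2]++ -> VV[2]=[3, 0, 2]
Event 4: SEND 0->2: VV[0][0]++ -> VV[0]=[4, 0, 1], msg_vec=[4, 0, 1]; VV[2]=max(VV[2],msg_vec) then VV[2][2]++ -> VV[2]=[4, 0, 3]
Event 5: LOCAL 1: VV[1][1]++ -> VV[1]=[2, 2, 1]
Event 6: LOCAL 0: VV[0][0]++ -> VV[0]=[5, 0, 1]
Event 7: SEND 0->2: VV[0][0]++ -> VV[0]=[6, 0, 1], msg_vec=[6, 0, 1]; VV[2]=max(VV[2],msg_vec) then VV[2][2]++ -> VV[2]=[6, 0, 4]
Event 8: LOCAL 0: VV[0][0]++ -> VV[0]=[7, 0, 1]
Event 9: SEND 1->2: VV[1][1]++ -> VV[1]=[2, 3, 1], msg_vec=[2, 3, 1]; VV[2]=max(VV[2],msg_vec) then VV[2][2]++ -> VV[2]=[6, 3, 5]
Event 10: LOCAL 2: VV[2][2]++ -> VV[2]=[6, 3, 6]
Event 3 stamp: [3, 0, 1]
Event 10 stamp: [6, 3, 6]
[3, 0, 1] <= [6, 3, 6]? True. Equal? False. Happens-before: True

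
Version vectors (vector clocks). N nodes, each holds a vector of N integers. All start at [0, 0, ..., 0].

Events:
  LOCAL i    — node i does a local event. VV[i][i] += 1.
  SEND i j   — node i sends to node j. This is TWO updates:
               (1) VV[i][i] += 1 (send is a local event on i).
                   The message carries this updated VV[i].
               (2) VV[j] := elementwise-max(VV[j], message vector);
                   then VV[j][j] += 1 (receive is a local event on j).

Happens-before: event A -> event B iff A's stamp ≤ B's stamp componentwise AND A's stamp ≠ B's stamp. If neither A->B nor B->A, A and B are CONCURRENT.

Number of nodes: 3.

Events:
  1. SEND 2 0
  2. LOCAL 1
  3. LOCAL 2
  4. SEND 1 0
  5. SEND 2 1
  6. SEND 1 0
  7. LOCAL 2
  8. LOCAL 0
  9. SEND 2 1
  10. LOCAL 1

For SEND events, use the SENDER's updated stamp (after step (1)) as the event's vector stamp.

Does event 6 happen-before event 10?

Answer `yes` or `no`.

Answer: yes

Derivation:
Initial: VV[0]=[0, 0, 0]
Initial: VV[1]=[0, 0, 0]
Initial: VV[2]=[0, 0, 0]
Event 1: SEND 2->0: VV[2][2]++ -> VV[2]=[0, 0, 1], msg_vec=[0, 0, 1]; VV[0]=max(VV[0],msg_vec) then VV[0][0]++ -> VV[0]=[1, 0, 1]
Event 2: LOCAL 1: VV[1][1]++ -> VV[1]=[0, 1, 0]
Event 3: LOCAL 2: VV[2][2]++ -> VV[2]=[0, 0, 2]
Event 4: SEND 1->0: VV[1][1]++ -> VV[1]=[0, 2, 0], msg_vec=[0, 2, 0]; VV[0]=max(VV[0],msg_vec) then VV[0][0]++ -> VV[0]=[2, 2, 1]
Event 5: SEND 2->1: VV[2][2]++ -> VV[2]=[0, 0, 3], msg_vec=[0, 0, 3]; VV[1]=max(VV[1],msg_vec) then VV[1][1]++ -> VV[1]=[0, 3, 3]
Event 6: SEND 1->0: VV[1][1]++ -> VV[1]=[0, 4, 3], msg_vec=[0, 4, 3]; VV[0]=max(VV[0],msg_vec) then VV[0][0]++ -> VV[0]=[3, 4, 3]
Event 7: LOCAL 2: VV[2][2]++ -> VV[2]=[0, 0, 4]
Event 8: LOCAL 0: VV[0][0]++ -> VV[0]=[4, 4, 3]
Event 9: SEND 2->1: VV[2][2]++ -> VV[2]=[0, 0, 5], msg_vec=[0, 0, 5]; VV[1]=max(VV[1],msg_vec) then VV[1][1]++ -> VV[1]=[0, 5, 5]
Event 10: LOCAL 1: VV[1][1]++ -> VV[1]=[0, 6, 5]
Event 6 stamp: [0, 4, 3]
Event 10 stamp: [0, 6, 5]
[0, 4, 3] <= [0, 6, 5]? True. Equal? False. Happens-before: True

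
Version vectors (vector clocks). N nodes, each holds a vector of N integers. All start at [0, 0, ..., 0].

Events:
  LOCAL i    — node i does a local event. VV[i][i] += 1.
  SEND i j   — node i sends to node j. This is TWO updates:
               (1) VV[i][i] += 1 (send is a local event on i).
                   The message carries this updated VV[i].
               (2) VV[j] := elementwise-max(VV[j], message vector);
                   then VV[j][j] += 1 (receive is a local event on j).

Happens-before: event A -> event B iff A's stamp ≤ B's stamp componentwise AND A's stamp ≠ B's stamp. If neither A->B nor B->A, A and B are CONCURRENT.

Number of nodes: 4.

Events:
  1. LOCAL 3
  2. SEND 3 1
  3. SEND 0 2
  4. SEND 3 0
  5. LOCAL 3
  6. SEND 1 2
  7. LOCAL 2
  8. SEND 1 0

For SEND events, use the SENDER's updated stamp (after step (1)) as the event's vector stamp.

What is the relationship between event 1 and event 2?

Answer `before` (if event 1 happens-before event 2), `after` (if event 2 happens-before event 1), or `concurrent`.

Initial: VV[0]=[0, 0, 0, 0]
Initial: VV[1]=[0, 0, 0, 0]
Initial: VV[2]=[0, 0, 0, 0]
Initial: VV[3]=[0, 0, 0, 0]
Event 1: LOCAL 3: VV[3][3]++ -> VV[3]=[0, 0, 0, 1]
Event 2: SEND 3->1: VV[3][3]++ -> VV[3]=[0, 0, 0, 2], msg_vec=[0, 0, 0, 2]; VV[1]=max(VV[1],msg_vec) then VV[1][1]++ -> VV[1]=[0, 1, 0, 2]
Event 3: SEND 0->2: VV[0][0]++ -> VV[0]=[1, 0, 0, 0], msg_vec=[1, 0, 0, 0]; VV[2]=max(VV[2],msg_vec) then VV[2][2]++ -> VV[2]=[1, 0, 1, 0]
Event 4: SEND 3->0: VV[3][3]++ -> VV[3]=[0, 0, 0, 3], msg_vec=[0, 0, 0, 3]; VV[0]=max(VV[0],msg_vec) then VV[0][0]++ -> VV[0]=[2, 0, 0, 3]
Event 5: LOCAL 3: VV[3][3]++ -> VV[3]=[0, 0, 0, 4]
Event 6: SEND 1->2: VV[1][1]++ -> VV[1]=[0, 2, 0, 2], msg_vec=[0, 2, 0, 2]; VV[2]=max(VV[2],msg_vec) then VV[2][2]++ -> VV[2]=[1, 2, 2, 2]
Event 7: LOCAL 2: VV[2][2]++ -> VV[2]=[1, 2, 3, 2]
Event 8: SEND 1->0: VV[1][1]++ -> VV[1]=[0, 3, 0, 2], msg_vec=[0, 3, 0, 2]; VV[0]=max(VV[0],msg_vec) then VV[0][0]++ -> VV[0]=[3, 3, 0, 3]
Event 1 stamp: [0, 0, 0, 1]
Event 2 stamp: [0, 0, 0, 2]
[0, 0, 0, 1] <= [0, 0, 0, 2]? True
[0, 0, 0, 2] <= [0, 0, 0, 1]? False
Relation: before

Answer: before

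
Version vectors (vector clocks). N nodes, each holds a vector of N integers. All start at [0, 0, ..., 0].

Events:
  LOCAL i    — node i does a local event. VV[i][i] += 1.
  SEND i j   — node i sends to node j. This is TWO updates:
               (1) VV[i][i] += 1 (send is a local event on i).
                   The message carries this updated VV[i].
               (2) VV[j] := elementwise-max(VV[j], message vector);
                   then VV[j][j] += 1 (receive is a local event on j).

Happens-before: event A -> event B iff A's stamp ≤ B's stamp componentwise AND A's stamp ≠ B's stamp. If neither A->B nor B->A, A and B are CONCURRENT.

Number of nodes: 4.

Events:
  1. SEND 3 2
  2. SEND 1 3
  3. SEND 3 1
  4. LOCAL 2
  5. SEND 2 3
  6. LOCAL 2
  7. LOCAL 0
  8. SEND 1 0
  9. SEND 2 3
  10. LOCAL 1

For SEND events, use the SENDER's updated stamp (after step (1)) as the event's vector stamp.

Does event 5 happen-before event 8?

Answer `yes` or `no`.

Initial: VV[0]=[0, 0, 0, 0]
Initial: VV[1]=[0, 0, 0, 0]
Initial: VV[2]=[0, 0, 0, 0]
Initial: VV[3]=[0, 0, 0, 0]
Event 1: SEND 3->2: VV[3][3]++ -> VV[3]=[0, 0, 0, 1], msg_vec=[0, 0, 0, 1]; VV[2]=max(VV[2],msg_vec) then VV[2][2]++ -> VV[2]=[0, 0, 1, 1]
Event 2: SEND 1->3: VV[1][1]++ -> VV[1]=[0, 1, 0, 0], msg_vec=[0, 1, 0, 0]; VV[3]=max(VV[3],msg_vec) then VV[3][3]++ -> VV[3]=[0, 1, 0, 2]
Event 3: SEND 3->1: VV[3][3]++ -> VV[3]=[0, 1, 0, 3], msg_vec=[0, 1, 0, 3]; VV[1]=max(VV[1],msg_vec) then VV[1][1]++ -> VV[1]=[0, 2, 0, 3]
Event 4: LOCAL 2: VV[2][2]++ -> VV[2]=[0, 0, 2, 1]
Event 5: SEND 2->3: VV[2][2]++ -> VV[2]=[0, 0, 3, 1], msg_vec=[0, 0, 3, 1]; VV[3]=max(VV[3],msg_vec) then VV[3][3]++ -> VV[3]=[0, 1, 3, 4]
Event 6: LOCAL 2: VV[2][2]++ -> VV[2]=[0, 0, 4, 1]
Event 7: LOCAL 0: VV[0][0]++ -> VV[0]=[1, 0, 0, 0]
Event 8: SEND 1->0: VV[1][1]++ -> VV[1]=[0, 3, 0, 3], msg_vec=[0, 3, 0, 3]; VV[0]=max(VV[0],msg_vec) then VV[0][0]++ -> VV[0]=[2, 3, 0, 3]
Event 9: SEND 2->3: VV[2][2]++ -> VV[2]=[0, 0, 5, 1], msg_vec=[0, 0, 5, 1]; VV[3]=max(VV[3],msg_vec) then VV[3][3]++ -> VV[3]=[0, 1, 5, 5]
Event 10: LOCAL 1: VV[1][1]++ -> VV[1]=[0, 4, 0, 3]
Event 5 stamp: [0, 0, 3, 1]
Event 8 stamp: [0, 3, 0, 3]
[0, 0, 3, 1] <= [0, 3, 0, 3]? False. Equal? False. Happens-before: False

Answer: no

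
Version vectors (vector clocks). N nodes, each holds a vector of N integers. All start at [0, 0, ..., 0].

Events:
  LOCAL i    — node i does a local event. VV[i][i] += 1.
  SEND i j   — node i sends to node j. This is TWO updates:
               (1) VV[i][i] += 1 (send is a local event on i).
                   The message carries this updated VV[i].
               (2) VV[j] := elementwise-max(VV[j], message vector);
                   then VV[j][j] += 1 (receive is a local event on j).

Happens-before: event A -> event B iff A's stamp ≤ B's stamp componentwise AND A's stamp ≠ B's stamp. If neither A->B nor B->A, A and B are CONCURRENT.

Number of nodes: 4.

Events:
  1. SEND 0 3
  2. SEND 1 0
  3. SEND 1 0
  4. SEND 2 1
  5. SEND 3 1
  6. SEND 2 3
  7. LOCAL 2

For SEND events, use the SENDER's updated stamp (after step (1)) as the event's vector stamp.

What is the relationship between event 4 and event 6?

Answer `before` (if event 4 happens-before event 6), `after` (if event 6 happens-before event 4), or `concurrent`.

Initial: VV[0]=[0, 0, 0, 0]
Initial: VV[1]=[0, 0, 0, 0]
Initial: VV[2]=[0, 0, 0, 0]
Initial: VV[3]=[0, 0, 0, 0]
Event 1: SEND 0->3: VV[0][0]++ -> VV[0]=[1, 0, 0, 0], msg_vec=[1, 0, 0, 0]; VV[3]=max(VV[3],msg_vec) then VV[3][3]++ -> VV[3]=[1, 0, 0, 1]
Event 2: SEND 1->0: VV[1][1]++ -> VV[1]=[0, 1, 0, 0], msg_vec=[0, 1, 0, 0]; VV[0]=max(VV[0],msg_vec) then VV[0][0]++ -> VV[0]=[2, 1, 0, 0]
Event 3: SEND 1->0: VV[1][1]++ -> VV[1]=[0, 2, 0, 0], msg_vec=[0, 2, 0, 0]; VV[0]=max(VV[0],msg_vec) then VV[0][0]++ -> VV[0]=[3, 2, 0, 0]
Event 4: SEND 2->1: VV[2][2]++ -> VV[2]=[0, 0, 1, 0], msg_vec=[0, 0, 1, 0]; VV[1]=max(VV[1],msg_vec) then VV[1][1]++ -> VV[1]=[0, 3, 1, 0]
Event 5: SEND 3->1: VV[3][3]++ -> VV[3]=[1, 0, 0, 2], msg_vec=[1, 0, 0, 2]; VV[1]=max(VV[1],msg_vec) then VV[1][1]++ -> VV[1]=[1, 4, 1, 2]
Event 6: SEND 2->3: VV[2][2]++ -> VV[2]=[0, 0, 2, 0], msg_vec=[0, 0, 2, 0]; VV[3]=max(VV[3],msg_vec) then VV[3][3]++ -> VV[3]=[1, 0, 2, 3]
Event 7: LOCAL 2: VV[2][2]++ -> VV[2]=[0, 0, 3, 0]
Event 4 stamp: [0, 0, 1, 0]
Event 6 stamp: [0, 0, 2, 0]
[0, 0, 1, 0] <= [0, 0, 2, 0]? True
[0, 0, 2, 0] <= [0, 0, 1, 0]? False
Relation: before

Answer: before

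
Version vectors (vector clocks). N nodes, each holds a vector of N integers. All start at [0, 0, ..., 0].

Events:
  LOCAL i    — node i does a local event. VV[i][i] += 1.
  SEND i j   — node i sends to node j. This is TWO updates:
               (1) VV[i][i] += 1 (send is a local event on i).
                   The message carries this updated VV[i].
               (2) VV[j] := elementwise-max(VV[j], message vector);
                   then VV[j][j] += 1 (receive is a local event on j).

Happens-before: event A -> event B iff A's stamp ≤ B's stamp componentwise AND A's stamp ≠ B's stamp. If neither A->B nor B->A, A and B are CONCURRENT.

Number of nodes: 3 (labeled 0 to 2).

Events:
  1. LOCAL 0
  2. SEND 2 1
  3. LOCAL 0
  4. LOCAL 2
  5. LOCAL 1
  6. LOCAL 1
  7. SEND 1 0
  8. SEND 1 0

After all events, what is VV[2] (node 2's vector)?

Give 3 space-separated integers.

Answer: 0 0 2

Derivation:
Initial: VV[0]=[0, 0, 0]
Initial: VV[1]=[0, 0, 0]
Initial: VV[2]=[0, 0, 0]
Event 1: LOCAL 0: VV[0][0]++ -> VV[0]=[1, 0, 0]
Event 2: SEND 2->1: VV[2][2]++ -> VV[2]=[0, 0, 1], msg_vec=[0, 0, 1]; VV[1]=max(VV[1],msg_vec) then VV[1][1]++ -> VV[1]=[0, 1, 1]
Event 3: LOCAL 0: VV[0][0]++ -> VV[0]=[2, 0, 0]
Event 4: LOCAL 2: VV[2][2]++ -> VV[2]=[0, 0, 2]
Event 5: LOCAL 1: VV[1][1]++ -> VV[1]=[0, 2, 1]
Event 6: LOCAL 1: VV[1][1]++ -> VV[1]=[0, 3, 1]
Event 7: SEND 1->0: VV[1][1]++ -> VV[1]=[0, 4, 1], msg_vec=[0, 4, 1]; VV[0]=max(VV[0],msg_vec) then VV[0][0]++ -> VV[0]=[3, 4, 1]
Event 8: SEND 1->0: VV[1][1]++ -> VV[1]=[0, 5, 1], msg_vec=[0, 5, 1]; VV[0]=max(VV[0],msg_vec) then VV[0][0]++ -> VV[0]=[4, 5, 1]
Final vectors: VV[0]=[4, 5, 1]; VV[1]=[0, 5, 1]; VV[2]=[0, 0, 2]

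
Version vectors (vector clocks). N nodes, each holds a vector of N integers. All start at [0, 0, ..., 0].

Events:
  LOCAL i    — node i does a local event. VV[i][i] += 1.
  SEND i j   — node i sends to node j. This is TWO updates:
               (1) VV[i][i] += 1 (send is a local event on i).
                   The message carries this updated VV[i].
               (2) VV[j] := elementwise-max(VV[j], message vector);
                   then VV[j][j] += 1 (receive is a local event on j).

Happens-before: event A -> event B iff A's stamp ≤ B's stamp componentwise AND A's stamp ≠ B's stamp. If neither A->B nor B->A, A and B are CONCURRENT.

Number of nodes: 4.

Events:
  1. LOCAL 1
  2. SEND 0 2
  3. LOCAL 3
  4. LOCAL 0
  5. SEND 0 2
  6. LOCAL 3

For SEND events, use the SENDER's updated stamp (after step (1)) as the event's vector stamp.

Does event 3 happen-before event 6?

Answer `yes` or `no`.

Initial: VV[0]=[0, 0, 0, 0]
Initial: VV[1]=[0, 0, 0, 0]
Initial: VV[2]=[0, 0, 0, 0]
Initial: VV[3]=[0, 0, 0, 0]
Event 1: LOCAL 1: VV[1][1]++ -> VV[1]=[0, 1, 0, 0]
Event 2: SEND 0->2: VV[0][0]++ -> VV[0]=[1, 0, 0, 0], msg_vec=[1, 0, 0, 0]; VV[2]=max(VV[2],msg_vec) then VV[2][2]++ -> VV[2]=[1, 0, 1, 0]
Event 3: LOCAL 3: VV[3][3]++ -> VV[3]=[0, 0, 0, 1]
Event 4: LOCAL 0: VV[0][0]++ -> VV[0]=[2, 0, 0, 0]
Event 5: SEND 0->2: VV[0][0]++ -> VV[0]=[3, 0, 0, 0], msg_vec=[3, 0, 0, 0]; VV[2]=max(VV[2],msg_vec) then VV[2][2]++ -> VV[2]=[3, 0, 2, 0]
Event 6: LOCAL 3: VV[3][3]++ -> VV[3]=[0, 0, 0, 2]
Event 3 stamp: [0, 0, 0, 1]
Event 6 stamp: [0, 0, 0, 2]
[0, 0, 0, 1] <= [0, 0, 0, 2]? True. Equal? False. Happens-before: True

Answer: yes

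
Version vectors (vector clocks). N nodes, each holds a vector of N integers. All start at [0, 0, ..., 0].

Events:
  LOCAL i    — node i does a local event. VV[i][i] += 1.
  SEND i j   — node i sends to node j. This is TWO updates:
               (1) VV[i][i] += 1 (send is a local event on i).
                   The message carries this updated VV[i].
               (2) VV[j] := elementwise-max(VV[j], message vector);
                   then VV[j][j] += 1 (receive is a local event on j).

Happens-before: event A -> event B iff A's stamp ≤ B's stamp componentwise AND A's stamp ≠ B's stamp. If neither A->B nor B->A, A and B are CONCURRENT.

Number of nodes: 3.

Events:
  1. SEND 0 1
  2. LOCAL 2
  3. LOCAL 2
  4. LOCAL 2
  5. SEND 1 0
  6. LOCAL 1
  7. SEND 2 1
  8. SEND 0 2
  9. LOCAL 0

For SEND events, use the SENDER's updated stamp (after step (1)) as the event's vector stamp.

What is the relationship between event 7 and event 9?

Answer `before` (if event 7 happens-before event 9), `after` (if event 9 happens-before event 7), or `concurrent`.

Initial: VV[0]=[0, 0, 0]
Initial: VV[1]=[0, 0, 0]
Initial: VV[2]=[0, 0, 0]
Event 1: SEND 0->1: VV[0][0]++ -> VV[0]=[1, 0, 0], msg_vec=[1, 0, 0]; VV[1]=max(VV[1],msg_vec) then VV[1][1]++ -> VV[1]=[1, 1, 0]
Event 2: LOCAL 2: VV[2][2]++ -> VV[2]=[0, 0, 1]
Event 3: LOCAL 2: VV[2][2]++ -> VV[2]=[0, 0, 2]
Event 4: LOCAL 2: VV[2][2]++ -> VV[2]=[0, 0, 3]
Event 5: SEND 1->0: VV[1][1]++ -> VV[1]=[1, 2, 0], msg_vec=[1, 2, 0]; VV[0]=max(VV[0],msg_vec) then VV[0][0]++ -> VV[0]=[2, 2, 0]
Event 6: LOCAL 1: VV[1][1]++ -> VV[1]=[1, 3, 0]
Event 7: SEND 2->1: VV[2][2]++ -> VV[2]=[0, 0, 4], msg_vec=[0, 0, 4]; VV[1]=max(VV[1],msg_vec) then VV[1][1]++ -> VV[1]=[1, 4, 4]
Event 8: SEND 0->2: VV[0][0]++ -> VV[0]=[3, 2, 0], msg_vec=[3, 2, 0]; VV[2]=max(VV[2],msg_vec) then VV[2][2]++ -> VV[2]=[3, 2, 5]
Event 9: LOCAL 0: VV[0][0]++ -> VV[0]=[4, 2, 0]
Event 7 stamp: [0, 0, 4]
Event 9 stamp: [4, 2, 0]
[0, 0, 4] <= [4, 2, 0]? False
[4, 2, 0] <= [0, 0, 4]? False
Relation: concurrent

Answer: concurrent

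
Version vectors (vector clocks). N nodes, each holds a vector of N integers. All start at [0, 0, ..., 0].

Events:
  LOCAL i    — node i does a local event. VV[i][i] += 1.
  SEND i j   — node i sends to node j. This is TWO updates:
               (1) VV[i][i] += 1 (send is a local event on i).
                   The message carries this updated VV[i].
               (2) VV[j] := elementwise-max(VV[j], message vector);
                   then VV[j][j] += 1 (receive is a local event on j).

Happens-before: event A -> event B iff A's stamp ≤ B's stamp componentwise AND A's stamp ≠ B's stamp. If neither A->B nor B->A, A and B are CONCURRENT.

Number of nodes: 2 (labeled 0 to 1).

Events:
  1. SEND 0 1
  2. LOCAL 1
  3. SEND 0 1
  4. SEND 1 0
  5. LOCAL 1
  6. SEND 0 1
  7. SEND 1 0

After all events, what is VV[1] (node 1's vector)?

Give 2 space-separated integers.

Answer: 4 7

Derivation:
Initial: VV[0]=[0, 0]
Initial: VV[1]=[0, 0]
Event 1: SEND 0->1: VV[0][0]++ -> VV[0]=[1, 0], msg_vec=[1, 0]; VV[1]=max(VV[1],msg_vec) then VV[1][1]++ -> VV[1]=[1, 1]
Event 2: LOCAL 1: VV[1][1]++ -> VV[1]=[1, 2]
Event 3: SEND 0->1: VV[0][0]++ -> VV[0]=[2, 0], msg_vec=[2, 0]; VV[1]=max(VV[1],msg_vec) then VV[1][1]++ -> VV[1]=[2, 3]
Event 4: SEND 1->0: VV[1][1]++ -> VV[1]=[2, 4], msg_vec=[2, 4]; VV[0]=max(VV[0],msg_vec) then VV[0][0]++ -> VV[0]=[3, 4]
Event 5: LOCAL 1: VV[1][1]++ -> VV[1]=[2, 5]
Event 6: SEND 0->1: VV[0][0]++ -> VV[0]=[4, 4], msg_vec=[4, 4]; VV[1]=max(VV[1],msg_vec) then VV[1][1]++ -> VV[1]=[4, 6]
Event 7: SEND 1->0: VV[1][1]++ -> VV[1]=[4, 7], msg_vec=[4, 7]; VV[0]=max(VV[0],msg_vec) then VV[0][0]++ -> VV[0]=[5, 7]
Final vectors: VV[0]=[5, 7]; VV[1]=[4, 7]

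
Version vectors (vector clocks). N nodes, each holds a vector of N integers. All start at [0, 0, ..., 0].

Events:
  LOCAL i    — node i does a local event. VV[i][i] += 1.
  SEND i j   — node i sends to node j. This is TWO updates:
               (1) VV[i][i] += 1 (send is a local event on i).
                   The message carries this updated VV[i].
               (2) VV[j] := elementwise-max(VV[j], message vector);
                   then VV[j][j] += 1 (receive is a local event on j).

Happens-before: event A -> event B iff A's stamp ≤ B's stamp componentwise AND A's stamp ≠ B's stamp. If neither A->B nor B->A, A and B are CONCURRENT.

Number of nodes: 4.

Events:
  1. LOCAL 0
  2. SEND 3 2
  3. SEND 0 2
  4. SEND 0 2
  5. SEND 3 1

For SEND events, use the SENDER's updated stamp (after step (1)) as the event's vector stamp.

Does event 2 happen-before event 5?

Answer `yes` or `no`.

Initial: VV[0]=[0, 0, 0, 0]
Initial: VV[1]=[0, 0, 0, 0]
Initial: VV[2]=[0, 0, 0, 0]
Initial: VV[3]=[0, 0, 0, 0]
Event 1: LOCAL 0: VV[0][0]++ -> VV[0]=[1, 0, 0, 0]
Event 2: SEND 3->2: VV[3][3]++ -> VV[3]=[0, 0, 0, 1], msg_vec=[0, 0, 0, 1]; VV[2]=max(VV[2],msg_vec) then VV[2][2]++ -> VV[2]=[0, 0, 1, 1]
Event 3: SEND 0->2: VV[0][0]++ -> VV[0]=[2, 0, 0, 0], msg_vec=[2, 0, 0, 0]; VV[2]=max(VV[2],msg_vec) then VV[2][2]++ -> VV[2]=[2, 0, 2, 1]
Event 4: SEND 0->2: VV[0][0]++ -> VV[0]=[3, 0, 0, 0], msg_vec=[3, 0, 0, 0]; VV[2]=max(VV[2],msg_vec) then VV[2][2]++ -> VV[2]=[3, 0, 3, 1]
Event 5: SEND 3->1: VV[3][3]++ -> VV[3]=[0, 0, 0, 2], msg_vec=[0, 0, 0, 2]; VV[1]=max(VV[1],msg_vec) then VV[1][1]++ -> VV[1]=[0, 1, 0, 2]
Event 2 stamp: [0, 0, 0, 1]
Event 5 stamp: [0, 0, 0, 2]
[0, 0, 0, 1] <= [0, 0, 0, 2]? True. Equal? False. Happens-before: True

Answer: yes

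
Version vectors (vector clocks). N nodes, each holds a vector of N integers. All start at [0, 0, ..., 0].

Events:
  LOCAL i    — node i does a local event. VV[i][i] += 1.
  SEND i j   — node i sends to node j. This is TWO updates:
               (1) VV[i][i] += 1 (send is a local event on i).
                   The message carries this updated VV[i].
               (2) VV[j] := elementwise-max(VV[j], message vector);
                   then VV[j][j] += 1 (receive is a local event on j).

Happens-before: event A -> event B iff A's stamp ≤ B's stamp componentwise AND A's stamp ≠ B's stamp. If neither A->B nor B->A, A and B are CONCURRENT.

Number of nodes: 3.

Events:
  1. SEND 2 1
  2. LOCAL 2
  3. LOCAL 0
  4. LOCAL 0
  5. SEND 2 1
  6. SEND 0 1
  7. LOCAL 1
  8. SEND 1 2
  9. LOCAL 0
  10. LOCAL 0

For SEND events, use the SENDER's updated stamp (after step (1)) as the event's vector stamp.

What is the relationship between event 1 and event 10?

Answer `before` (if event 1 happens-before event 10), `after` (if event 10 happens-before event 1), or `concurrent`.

Initial: VV[0]=[0, 0, 0]
Initial: VV[1]=[0, 0, 0]
Initial: VV[2]=[0, 0, 0]
Event 1: SEND 2->1: VV[2][2]++ -> VV[2]=[0, 0, 1], msg_vec=[0, 0, 1]; VV[1]=max(VV[1],msg_vec) then VV[1][1]++ -> VV[1]=[0, 1, 1]
Event 2: LOCAL 2: VV[2][2]++ -> VV[2]=[0, 0, 2]
Event 3: LOCAL 0: VV[0][0]++ -> VV[0]=[1, 0, 0]
Event 4: LOCAL 0: VV[0][0]++ -> VV[0]=[2, 0, 0]
Event 5: SEND 2->1: VV[2][2]++ -> VV[2]=[0, 0, 3], msg_vec=[0, 0, 3]; VV[1]=max(VV[1],msg_vec) then VV[1][1]++ -> VV[1]=[0, 2, 3]
Event 6: SEND 0->1: VV[0][0]++ -> VV[0]=[3, 0, 0], msg_vec=[3, 0, 0]; VV[1]=max(VV[1],msg_vec) then VV[1][1]++ -> VV[1]=[3, 3, 3]
Event 7: LOCAL 1: VV[1][1]++ -> VV[1]=[3, 4, 3]
Event 8: SEND 1->2: VV[1][1]++ -> VV[1]=[3, 5, 3], msg_vec=[3, 5, 3]; VV[2]=max(VV[2],msg_vec) then VV[2][2]++ -> VV[2]=[3, 5, 4]
Event 9: LOCAL 0: VV[0][0]++ -> VV[0]=[4, 0, 0]
Event 10: LOCAL 0: VV[0][0]++ -> VV[0]=[5, 0, 0]
Event 1 stamp: [0, 0, 1]
Event 10 stamp: [5, 0, 0]
[0, 0, 1] <= [5, 0, 0]? False
[5, 0, 0] <= [0, 0, 1]? False
Relation: concurrent

Answer: concurrent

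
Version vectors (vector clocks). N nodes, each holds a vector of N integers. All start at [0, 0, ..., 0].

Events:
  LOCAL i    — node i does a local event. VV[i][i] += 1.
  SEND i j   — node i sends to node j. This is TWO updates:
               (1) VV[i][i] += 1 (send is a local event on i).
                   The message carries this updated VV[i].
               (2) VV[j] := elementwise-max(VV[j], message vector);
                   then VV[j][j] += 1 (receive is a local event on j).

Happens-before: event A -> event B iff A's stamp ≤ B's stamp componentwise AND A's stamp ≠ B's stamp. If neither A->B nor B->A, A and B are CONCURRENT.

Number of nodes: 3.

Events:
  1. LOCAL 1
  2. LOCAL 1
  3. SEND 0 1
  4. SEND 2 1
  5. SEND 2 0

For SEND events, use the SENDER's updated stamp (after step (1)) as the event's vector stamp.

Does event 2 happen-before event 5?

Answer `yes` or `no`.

Answer: no

Derivation:
Initial: VV[0]=[0, 0, 0]
Initial: VV[1]=[0, 0, 0]
Initial: VV[2]=[0, 0, 0]
Event 1: LOCAL 1: VV[1][1]++ -> VV[1]=[0, 1, 0]
Event 2: LOCAL 1: VV[1][1]++ -> VV[1]=[0, 2, 0]
Event 3: SEND 0->1: VV[0][0]++ -> VV[0]=[1, 0, 0], msg_vec=[1, 0, 0]; VV[1]=max(VV[1],msg_vec) then VV[1][1]++ -> VV[1]=[1, 3, 0]
Event 4: SEND 2->1: VV[2][2]++ -> VV[2]=[0, 0, 1], msg_vec=[0, 0, 1]; VV[1]=max(VV[1],msg_vec) then VV[1][1]++ -> VV[1]=[1, 4, 1]
Event 5: SEND 2->0: VV[2][2]++ -> VV[2]=[0, 0, 2], msg_vec=[0, 0, 2]; VV[0]=max(VV[0],msg_vec) then VV[0][0]++ -> VV[0]=[2, 0, 2]
Event 2 stamp: [0, 2, 0]
Event 5 stamp: [0, 0, 2]
[0, 2, 0] <= [0, 0, 2]? False. Equal? False. Happens-before: False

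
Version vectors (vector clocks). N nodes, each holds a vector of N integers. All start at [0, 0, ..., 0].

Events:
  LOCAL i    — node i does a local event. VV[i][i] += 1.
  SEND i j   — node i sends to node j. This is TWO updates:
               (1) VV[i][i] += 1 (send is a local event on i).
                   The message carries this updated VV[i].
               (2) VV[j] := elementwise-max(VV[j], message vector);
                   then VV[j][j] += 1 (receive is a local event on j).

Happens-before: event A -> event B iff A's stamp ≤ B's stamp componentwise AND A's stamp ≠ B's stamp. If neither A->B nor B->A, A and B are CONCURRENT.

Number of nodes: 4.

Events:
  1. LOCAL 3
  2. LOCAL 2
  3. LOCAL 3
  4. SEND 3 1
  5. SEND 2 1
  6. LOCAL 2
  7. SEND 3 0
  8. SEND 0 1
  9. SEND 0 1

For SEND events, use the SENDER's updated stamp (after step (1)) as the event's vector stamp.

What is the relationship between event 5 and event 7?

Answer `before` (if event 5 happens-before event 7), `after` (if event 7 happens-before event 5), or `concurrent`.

Answer: concurrent

Derivation:
Initial: VV[0]=[0, 0, 0, 0]
Initial: VV[1]=[0, 0, 0, 0]
Initial: VV[2]=[0, 0, 0, 0]
Initial: VV[3]=[0, 0, 0, 0]
Event 1: LOCAL 3: VV[3][3]++ -> VV[3]=[0, 0, 0, 1]
Event 2: LOCAL 2: VV[2][2]++ -> VV[2]=[0, 0, 1, 0]
Event 3: LOCAL 3: VV[3][3]++ -> VV[3]=[0, 0, 0, 2]
Event 4: SEND 3->1: VV[3][3]++ -> VV[3]=[0, 0, 0, 3], msg_vec=[0, 0, 0, 3]; VV[1]=max(VV[1],msg_vec) then VV[1][1]++ -> VV[1]=[0, 1, 0, 3]
Event 5: SEND 2->1: VV[2][2]++ -> VV[2]=[0, 0, 2, 0], msg_vec=[0, 0, 2, 0]; VV[1]=max(VV[1],msg_vec) then VV[1][1]++ -> VV[1]=[0, 2, 2, 3]
Event 6: LOCAL 2: VV[2][2]++ -> VV[2]=[0, 0, 3, 0]
Event 7: SEND 3->0: VV[3][3]++ -> VV[3]=[0, 0, 0, 4], msg_vec=[0, 0, 0, 4]; VV[0]=max(VV[0],msg_vec) then VV[0][0]++ -> VV[0]=[1, 0, 0, 4]
Event 8: SEND 0->1: VV[0][0]++ -> VV[0]=[2, 0, 0, 4], msg_vec=[2, 0, 0, 4]; VV[1]=max(VV[1],msg_vec) then VV[1][1]++ -> VV[1]=[2, 3, 2, 4]
Event 9: SEND 0->1: VV[0][0]++ -> VV[0]=[3, 0, 0, 4], msg_vec=[3, 0, 0, 4]; VV[1]=max(VV[1],msg_vec) then VV[1][1]++ -> VV[1]=[3, 4, 2, 4]
Event 5 stamp: [0, 0, 2, 0]
Event 7 stamp: [0, 0, 0, 4]
[0, 0, 2, 0] <= [0, 0, 0, 4]? False
[0, 0, 0, 4] <= [0, 0, 2, 0]? False
Relation: concurrent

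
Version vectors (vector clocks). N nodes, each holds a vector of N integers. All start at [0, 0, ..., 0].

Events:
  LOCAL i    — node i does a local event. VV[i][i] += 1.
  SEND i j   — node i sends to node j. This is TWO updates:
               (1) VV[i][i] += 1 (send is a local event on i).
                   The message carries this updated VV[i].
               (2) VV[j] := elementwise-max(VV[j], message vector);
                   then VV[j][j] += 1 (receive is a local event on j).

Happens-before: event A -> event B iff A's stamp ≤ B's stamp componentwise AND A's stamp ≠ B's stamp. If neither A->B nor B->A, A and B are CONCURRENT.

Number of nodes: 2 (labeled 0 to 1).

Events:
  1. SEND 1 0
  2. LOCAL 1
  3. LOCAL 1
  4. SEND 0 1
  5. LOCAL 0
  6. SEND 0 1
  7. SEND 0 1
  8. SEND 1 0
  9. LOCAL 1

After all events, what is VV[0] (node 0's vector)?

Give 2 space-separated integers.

Initial: VV[0]=[0, 0]
Initial: VV[1]=[0, 0]
Event 1: SEND 1->0: VV[1][1]++ -> VV[1]=[0, 1], msg_vec=[0, 1]; VV[0]=max(VV[0],msg_vec) then VV[0][0]++ -> VV[0]=[1, 1]
Event 2: LOCAL 1: VV[1][1]++ -> VV[1]=[0, 2]
Event 3: LOCAL 1: VV[1][1]++ -> VV[1]=[0, 3]
Event 4: SEND 0->1: VV[0][0]++ -> VV[0]=[2, 1], msg_vec=[2, 1]; VV[1]=max(VV[1],msg_vec) then VV[1][1]++ -> VV[1]=[2, 4]
Event 5: LOCAL 0: VV[0][0]++ -> VV[0]=[3, 1]
Event 6: SEND 0->1: VV[0][0]++ -> VV[0]=[4, 1], msg_vec=[4, 1]; VV[1]=max(VV[1],msg_vec) then VV[1][1]++ -> VV[1]=[4, 5]
Event 7: SEND 0->1: VV[0][0]++ -> VV[0]=[5, 1], msg_vec=[5, 1]; VV[1]=max(VV[1],msg_vec) then VV[1][1]++ -> VV[1]=[5, 6]
Event 8: SEND 1->0: VV[1][1]++ -> VV[1]=[5, 7], msg_vec=[5, 7]; VV[0]=max(VV[0],msg_vec) then VV[0][0]++ -> VV[0]=[6, 7]
Event 9: LOCAL 1: VV[1][1]++ -> VV[1]=[5, 8]
Final vectors: VV[0]=[6, 7]; VV[1]=[5, 8]

Answer: 6 7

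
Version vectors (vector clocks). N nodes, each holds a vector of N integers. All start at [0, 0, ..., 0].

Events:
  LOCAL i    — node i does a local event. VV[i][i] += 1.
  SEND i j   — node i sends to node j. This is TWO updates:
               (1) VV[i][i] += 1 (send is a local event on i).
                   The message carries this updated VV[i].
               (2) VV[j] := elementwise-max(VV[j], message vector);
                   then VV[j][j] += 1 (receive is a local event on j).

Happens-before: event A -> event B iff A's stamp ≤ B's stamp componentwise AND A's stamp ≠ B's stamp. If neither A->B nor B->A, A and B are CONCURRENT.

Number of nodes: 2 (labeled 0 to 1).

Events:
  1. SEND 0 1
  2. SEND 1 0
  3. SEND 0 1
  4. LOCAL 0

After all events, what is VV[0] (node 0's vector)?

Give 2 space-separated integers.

Answer: 4 2

Derivation:
Initial: VV[0]=[0, 0]
Initial: VV[1]=[0, 0]
Event 1: SEND 0->1: VV[0][0]++ -> VV[0]=[1, 0], msg_vec=[1, 0]; VV[1]=max(VV[1],msg_vec) then VV[1][1]++ -> VV[1]=[1, 1]
Event 2: SEND 1->0: VV[1][1]++ -> VV[1]=[1, 2], msg_vec=[1, 2]; VV[0]=max(VV[0],msg_vec) then VV[0][0]++ -> VV[0]=[2, 2]
Event 3: SEND 0->1: VV[0][0]++ -> VV[0]=[3, 2], msg_vec=[3, 2]; VV[1]=max(VV[1],msg_vec) then VV[1][1]++ -> VV[1]=[3, 3]
Event 4: LOCAL 0: VV[0][0]++ -> VV[0]=[4, 2]
Final vectors: VV[0]=[4, 2]; VV[1]=[3, 3]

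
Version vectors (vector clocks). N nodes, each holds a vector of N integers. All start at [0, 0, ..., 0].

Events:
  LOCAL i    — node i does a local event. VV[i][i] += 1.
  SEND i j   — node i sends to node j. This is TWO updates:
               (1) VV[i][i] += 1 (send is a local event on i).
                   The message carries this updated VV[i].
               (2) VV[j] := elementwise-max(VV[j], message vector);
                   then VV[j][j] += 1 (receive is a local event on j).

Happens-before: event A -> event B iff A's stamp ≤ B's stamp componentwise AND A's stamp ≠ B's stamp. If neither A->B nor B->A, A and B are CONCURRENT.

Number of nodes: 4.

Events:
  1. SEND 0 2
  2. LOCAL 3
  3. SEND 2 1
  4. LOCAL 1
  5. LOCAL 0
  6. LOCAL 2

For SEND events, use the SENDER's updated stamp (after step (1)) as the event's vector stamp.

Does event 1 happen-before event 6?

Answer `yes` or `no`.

Initial: VV[0]=[0, 0, 0, 0]
Initial: VV[1]=[0, 0, 0, 0]
Initial: VV[2]=[0, 0, 0, 0]
Initial: VV[3]=[0, 0, 0, 0]
Event 1: SEND 0->2: VV[0][0]++ -> VV[0]=[1, 0, 0, 0], msg_vec=[1, 0, 0, 0]; VV[2]=max(VV[2],msg_vec) then VV[2][2]++ -> VV[2]=[1, 0, 1, 0]
Event 2: LOCAL 3: VV[3][3]++ -> VV[3]=[0, 0, 0, 1]
Event 3: SEND 2->1: VV[2][2]++ -> VV[2]=[1, 0, 2, 0], msg_vec=[1, 0, 2, 0]; VV[1]=max(VV[1],msg_vec) then VV[1][1]++ -> VV[1]=[1, 1, 2, 0]
Event 4: LOCAL 1: VV[1][1]++ -> VV[1]=[1, 2, 2, 0]
Event 5: LOCAL 0: VV[0][0]++ -> VV[0]=[2, 0, 0, 0]
Event 6: LOCAL 2: VV[2][2]++ -> VV[2]=[1, 0, 3, 0]
Event 1 stamp: [1, 0, 0, 0]
Event 6 stamp: [1, 0, 3, 0]
[1, 0, 0, 0] <= [1, 0, 3, 0]? True. Equal? False. Happens-before: True

Answer: yes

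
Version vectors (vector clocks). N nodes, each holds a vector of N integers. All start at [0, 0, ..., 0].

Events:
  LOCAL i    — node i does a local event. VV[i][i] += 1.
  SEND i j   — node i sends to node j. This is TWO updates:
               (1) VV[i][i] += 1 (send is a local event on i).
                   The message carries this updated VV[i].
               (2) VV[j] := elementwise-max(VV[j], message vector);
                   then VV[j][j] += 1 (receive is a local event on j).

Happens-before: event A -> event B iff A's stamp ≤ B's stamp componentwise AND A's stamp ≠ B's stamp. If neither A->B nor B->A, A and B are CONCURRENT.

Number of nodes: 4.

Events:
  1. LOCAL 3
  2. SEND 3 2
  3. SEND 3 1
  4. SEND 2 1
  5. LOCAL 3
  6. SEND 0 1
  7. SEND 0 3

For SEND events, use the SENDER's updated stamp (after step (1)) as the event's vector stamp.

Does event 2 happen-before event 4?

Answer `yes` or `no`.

Answer: yes

Derivation:
Initial: VV[0]=[0, 0, 0, 0]
Initial: VV[1]=[0, 0, 0, 0]
Initial: VV[2]=[0, 0, 0, 0]
Initial: VV[3]=[0, 0, 0, 0]
Event 1: LOCAL 3: VV[3][3]++ -> VV[3]=[0, 0, 0, 1]
Event 2: SEND 3->2: VV[3][3]++ -> VV[3]=[0, 0, 0, 2], msg_vec=[0, 0, 0, 2]; VV[2]=max(VV[2],msg_vec) then VV[2][2]++ -> VV[2]=[0, 0, 1, 2]
Event 3: SEND 3->1: VV[3][3]++ -> VV[3]=[0, 0, 0, 3], msg_vec=[0, 0, 0, 3]; VV[1]=max(VV[1],msg_vec) then VV[1][1]++ -> VV[1]=[0, 1, 0, 3]
Event 4: SEND 2->1: VV[2][2]++ -> VV[2]=[0, 0, 2, 2], msg_vec=[0, 0, 2, 2]; VV[1]=max(VV[1],msg_vec) then VV[1][1]++ -> VV[1]=[0, 2, 2, 3]
Event 5: LOCAL 3: VV[3][3]++ -> VV[3]=[0, 0, 0, 4]
Event 6: SEND 0->1: VV[0][0]++ -> VV[0]=[1, 0, 0, 0], msg_vec=[1, 0, 0, 0]; VV[1]=max(VV[1],msg_vec) then VV[1][1]++ -> VV[1]=[1, 3, 2, 3]
Event 7: SEND 0->3: VV[0][0]++ -> VV[0]=[2, 0, 0, 0], msg_vec=[2, 0, 0, 0]; VV[3]=max(VV[3],msg_vec) then VV[3][3]++ -> VV[3]=[2, 0, 0, 5]
Event 2 stamp: [0, 0, 0, 2]
Event 4 stamp: [0, 0, 2, 2]
[0, 0, 0, 2] <= [0, 0, 2, 2]? True. Equal? False. Happens-before: True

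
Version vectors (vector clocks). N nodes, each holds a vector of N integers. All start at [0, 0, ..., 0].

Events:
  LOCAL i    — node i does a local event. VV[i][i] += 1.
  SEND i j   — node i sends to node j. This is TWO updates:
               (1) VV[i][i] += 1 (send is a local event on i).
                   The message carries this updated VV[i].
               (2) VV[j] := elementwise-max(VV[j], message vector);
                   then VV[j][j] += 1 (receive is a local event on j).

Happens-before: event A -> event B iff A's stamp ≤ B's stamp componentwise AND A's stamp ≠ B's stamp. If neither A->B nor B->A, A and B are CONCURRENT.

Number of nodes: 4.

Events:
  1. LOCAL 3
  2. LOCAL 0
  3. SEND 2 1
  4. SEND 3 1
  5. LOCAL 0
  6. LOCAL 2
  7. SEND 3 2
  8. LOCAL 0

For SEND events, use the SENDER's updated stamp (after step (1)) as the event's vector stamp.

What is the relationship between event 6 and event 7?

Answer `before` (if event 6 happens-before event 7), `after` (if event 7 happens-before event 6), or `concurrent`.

Initial: VV[0]=[0, 0, 0, 0]
Initial: VV[1]=[0, 0, 0, 0]
Initial: VV[2]=[0, 0, 0, 0]
Initial: VV[3]=[0, 0, 0, 0]
Event 1: LOCAL 3: VV[3][3]++ -> VV[3]=[0, 0, 0, 1]
Event 2: LOCAL 0: VV[0][0]++ -> VV[0]=[1, 0, 0, 0]
Event 3: SEND 2->1: VV[2][2]++ -> VV[2]=[0, 0, 1, 0], msg_vec=[0, 0, 1, 0]; VV[1]=max(VV[1],msg_vec) then VV[1][1]++ -> VV[1]=[0, 1, 1, 0]
Event 4: SEND 3->1: VV[3][3]++ -> VV[3]=[0, 0, 0, 2], msg_vec=[0, 0, 0, 2]; VV[1]=max(VV[1],msg_vec) then VV[1][1]++ -> VV[1]=[0, 2, 1, 2]
Event 5: LOCAL 0: VV[0][0]++ -> VV[0]=[2, 0, 0, 0]
Event 6: LOCAL 2: VV[2][2]++ -> VV[2]=[0, 0, 2, 0]
Event 7: SEND 3->2: VV[3][3]++ -> VV[3]=[0, 0, 0, 3], msg_vec=[0, 0, 0, 3]; VV[2]=max(VV[2],msg_vec) then VV[2][2]++ -> VV[2]=[0, 0, 3, 3]
Event 8: LOCAL 0: VV[0][0]++ -> VV[0]=[3, 0, 0, 0]
Event 6 stamp: [0, 0, 2, 0]
Event 7 stamp: [0, 0, 0, 3]
[0, 0, 2, 0] <= [0, 0, 0, 3]? False
[0, 0, 0, 3] <= [0, 0, 2, 0]? False
Relation: concurrent

Answer: concurrent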